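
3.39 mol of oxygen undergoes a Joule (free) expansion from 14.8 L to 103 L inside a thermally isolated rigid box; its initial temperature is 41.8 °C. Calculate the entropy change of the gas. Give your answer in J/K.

For an ideal gas in free expansion Q = 0 and W = 0, so T is unchanged.
Entropy is a state function; using a reversible isothermal path, ΔS_gas = nR ln(V₂/V₁) = 3.39 × 8.314 × ln(103/14.8) = 54.7 J/K.

ΔS_gas = 54.7 J/K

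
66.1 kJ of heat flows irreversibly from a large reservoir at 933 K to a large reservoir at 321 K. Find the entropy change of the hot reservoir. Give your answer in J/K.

ΔS_hot = -70.8 J/K

The hot reservoir loses heat Q, so ΔS_hot = −Q/T_H = −66100/933 = -70.8 J/K.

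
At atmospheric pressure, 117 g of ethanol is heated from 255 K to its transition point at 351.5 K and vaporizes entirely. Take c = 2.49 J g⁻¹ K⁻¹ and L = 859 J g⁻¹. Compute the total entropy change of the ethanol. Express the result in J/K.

Warming step: ΔS₁ = m c ln(T_tr/T_i) = 117 × 2.49 × ln(351.5/255) = 93.5 J/K.
Phase change: ΔS₂ = +mL/T_tr = 117 × 859 / 351.5 = 285.9 J/K.
ΔS_total = (93.5) + (285.9) = 379 J/K.

ΔS = 379 J/K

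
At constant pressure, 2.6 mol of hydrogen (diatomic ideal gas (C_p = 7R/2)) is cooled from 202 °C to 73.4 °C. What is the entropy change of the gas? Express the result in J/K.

In kelvin: T₁ = 475.15 K, T₂ = 346.55 K. At constant pressure, ΔS = nC_p ln(T₂/T₁) with C_p = 7R/2 = 29.1 J mol⁻¹ K⁻¹.
ΔS = 2.6 × 29.1 × ln(346.55/475.15) = -23.9 J/K.

ΔS = -23.9 J/K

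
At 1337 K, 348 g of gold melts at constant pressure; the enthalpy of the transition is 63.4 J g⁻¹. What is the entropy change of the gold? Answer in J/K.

ΔS = 16.5 J/K

Heat absorbed by the substance: Q = mL = 348 × 63.4 = 22063.2 J.
At constant T, ΔS = Q_rev/T = 22063.2 / 1337 = 16.5 J/K.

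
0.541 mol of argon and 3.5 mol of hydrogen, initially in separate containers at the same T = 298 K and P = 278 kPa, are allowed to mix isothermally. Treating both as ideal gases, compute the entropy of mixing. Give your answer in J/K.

Mole fractions: x_A = 0.541/4.04 = 0.134, x_B = 0.866.
ΔS_mix = −R(n_A ln x_A + n_B ln x_B) = −8.314 × (0.541 ln 0.134 + 3.5 ln 0.866) = 13.2 J/K.

ΔS_mix = 13.2 J/K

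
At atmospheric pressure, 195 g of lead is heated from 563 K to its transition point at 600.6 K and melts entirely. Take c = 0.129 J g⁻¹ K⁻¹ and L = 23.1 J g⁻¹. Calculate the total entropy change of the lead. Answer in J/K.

Warming step: ΔS₁ = m c ln(T_tr/T_i) = 195 × 0.129 × ln(600.6/563) = 1.626 J/K.
Phase change: ΔS₂ = +mL/T_tr = 195 × 23.1 / 600.6 = 7.5 J/K.
ΔS_total = (1.626) + (7.5) = 9.13 J/K.

ΔS = 9.13 J/K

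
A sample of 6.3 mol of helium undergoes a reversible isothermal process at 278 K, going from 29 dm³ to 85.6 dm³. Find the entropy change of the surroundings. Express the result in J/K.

For an isothermal ideal gas ΔS_gas = nR ln(V₂/V₁) = 6.3 × 8.314 × ln(85.6/29) = 56.7 J/K.
The process is reversible, so ΔS_surr = −ΔS_gas = -56.7 J/K and ΔS_universe = 0.

ΔS_surr = -56.7 J/K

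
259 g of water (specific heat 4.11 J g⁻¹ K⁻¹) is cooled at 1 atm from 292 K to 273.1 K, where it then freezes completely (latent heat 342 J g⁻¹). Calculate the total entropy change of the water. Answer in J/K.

ΔS = -396 J/K

Cooling step: ΔS₁ = m c ln(T_tr/T_i) = 259 × 4.11 × ln(273.1/292) = -71.23 J/K.
Phase change: ΔS₂ = −mL/T_tr = −259 × 342 / 273.1 = -324.3 J/K.
ΔS_total = (-71.23) + (-324.3) = -396 J/K.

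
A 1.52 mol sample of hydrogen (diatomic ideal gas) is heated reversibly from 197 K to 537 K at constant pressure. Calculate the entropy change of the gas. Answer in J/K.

ΔS = 44.4 J/K

At constant pressure, ΔS = nC_p ln(T₂/T₁) with C_p = 7R/2 = 29.1 J mol⁻¹ K⁻¹.
ΔS = 1.52 × 29.1 × ln(537/197) = 44.4 J/K.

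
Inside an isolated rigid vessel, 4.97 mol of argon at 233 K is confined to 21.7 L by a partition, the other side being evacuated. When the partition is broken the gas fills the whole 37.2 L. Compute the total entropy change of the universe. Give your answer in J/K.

ΔS_universe = 22.3 J/K

For an ideal gas in free expansion Q = 0 and W = 0, so T is unchanged.
Entropy is a state function; using a reversible isothermal path, ΔS_gas = nR ln(V₂/V₁) = 4.97 × 8.314 × ln(37.2/21.7) = 22.3 J/K.
The insulated surroundings exchange no heat, so ΔS_surr = 0 and ΔS_universe = ΔS_gas.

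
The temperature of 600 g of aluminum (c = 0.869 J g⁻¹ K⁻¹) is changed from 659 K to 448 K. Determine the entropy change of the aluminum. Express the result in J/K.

ΔS = -201 J/K

ΔS = ∫dQ_rev/T = m c ln(T₂/T₁) = 600 × 0.869 × ln(448/659) = -201 J/K.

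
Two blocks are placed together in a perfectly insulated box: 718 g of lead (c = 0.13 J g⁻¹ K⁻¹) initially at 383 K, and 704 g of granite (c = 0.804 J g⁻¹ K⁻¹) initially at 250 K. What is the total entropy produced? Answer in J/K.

Energy balance: T_f = (m₁c₁T₁ + m₂c₂T₂)/(m₁c₁ + m₂c₂) = 268.83 K.
ΔS₁ = m₁c₁ ln(T_f/T₁) = 93.34 × ln(268.83/383) = -33.04 J/K.
ΔS₂ = m₂c₂ ln(T_f/T₂) = 566.016 × ln(268.83/250) = 41.1 J/K.
ΔS_total = -33.04 + 41.1 = 8.06 J/K.

ΔS_total = 8.06 J/K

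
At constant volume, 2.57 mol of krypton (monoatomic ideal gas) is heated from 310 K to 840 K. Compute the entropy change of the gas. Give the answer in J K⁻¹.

At constant volume, ΔS = nC_V ln(T₂/T₁) with C_V = 3R/2 = 12.47 J mol⁻¹ K⁻¹.
ΔS = 2.57 × 12.47 × ln(840/310) = 31.9 J/K.

ΔS = 31.9 J/K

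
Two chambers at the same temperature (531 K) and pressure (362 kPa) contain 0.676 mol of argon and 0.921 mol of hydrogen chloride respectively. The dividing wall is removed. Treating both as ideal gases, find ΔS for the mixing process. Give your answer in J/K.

Mole fractions: x_A = 0.676/1.6 = 0.423, x_B = 0.577.
ΔS_mix = −R(n_A ln x_A + n_B ln x_B) = −8.314 × (0.676 ln 0.423 + 0.921 ln 0.577) = 9.05 J/K.

ΔS_mix = 9.05 J/K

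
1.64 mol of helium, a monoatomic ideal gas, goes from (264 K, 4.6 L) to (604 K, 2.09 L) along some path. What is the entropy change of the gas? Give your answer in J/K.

ΔS = 6.17 J/K

Entropy is a state function: ΔS = nC_V ln(T₂/T₁) + nR ln(V₂/V₁), with C_V = 3R/2 = 12.47 J mol⁻¹ K⁻¹ for a monoatomic ideal gas.
ΔS = 1.64 × [12.47 × ln(604/264) + 8.314 × ln(2.09/4.6)] = 6.17 J/K.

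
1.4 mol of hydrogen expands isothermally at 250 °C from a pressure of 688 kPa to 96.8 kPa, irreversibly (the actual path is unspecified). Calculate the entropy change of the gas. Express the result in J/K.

ΔS_gas = 22.8 J/K

Entropy is a state function, so ΔS_gas depends only on the end states.
For an isothermal ideal gas ΔS_gas = nR ln(P₁/P₂) = 1.4 × 8.314 × ln(688/96.8) = 22.8 J/K.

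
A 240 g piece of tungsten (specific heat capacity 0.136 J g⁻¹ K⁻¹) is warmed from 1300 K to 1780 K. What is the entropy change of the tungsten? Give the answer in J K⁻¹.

ΔS = 10.3 J/K

ΔS = ∫dQ_rev/T = m c ln(T₂/T₁) = 240 × 0.136 × ln(1780/1300) = 10.3 J/K.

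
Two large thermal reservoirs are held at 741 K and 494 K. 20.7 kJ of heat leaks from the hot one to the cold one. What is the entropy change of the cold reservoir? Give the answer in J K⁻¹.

ΔS_cold = 41.9 J/K

The cold reservoir gains heat Q, so ΔS_cold = +Q/T_C = 20700/494 = 41.9 J/K.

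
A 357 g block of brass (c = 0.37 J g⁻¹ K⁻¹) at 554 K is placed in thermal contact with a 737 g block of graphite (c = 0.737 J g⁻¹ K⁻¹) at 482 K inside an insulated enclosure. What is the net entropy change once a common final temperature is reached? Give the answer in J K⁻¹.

Energy balance: T_f = (m₁c₁T₁ + m₂c₂T₂)/(m₁c₁ + m₂c₂) = 496.08 K.
ΔS₁ = m₁c₁ ln(T_f/T₁) = 132.09 × ln(496.08/554) = -14.585 J/K.
ΔS₂ = m₂c₂ ln(T_f/T₂) = 543.169 × ln(496.08/482) = 15.644 J/K.
ΔS_total = -14.585 + 15.644 = 1.06 J/K.

ΔS_total = 1.06 J/K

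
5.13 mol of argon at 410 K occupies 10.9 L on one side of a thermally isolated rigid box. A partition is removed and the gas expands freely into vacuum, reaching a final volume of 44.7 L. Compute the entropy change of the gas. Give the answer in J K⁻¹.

For an ideal gas in free expansion Q = 0 and W = 0, so T is unchanged.
Entropy is a state function; using a reversible isothermal path, ΔS_gas = nR ln(V₂/V₁) = 5.13 × 8.314 × ln(44.7/10.9) = 60.2 J/K.

ΔS_gas = 60.2 J/K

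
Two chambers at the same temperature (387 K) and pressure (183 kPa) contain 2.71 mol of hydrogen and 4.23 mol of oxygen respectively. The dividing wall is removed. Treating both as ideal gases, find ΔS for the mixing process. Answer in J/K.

ΔS_mix = 38.6 J/K

Mole fractions: x_A = 2.71/6.94 = 0.39, x_B = 0.61.
ΔS_mix = −R(n_A ln x_A + n_B ln x_B) = −8.314 × (2.71 ln 0.39 + 4.23 ln 0.61) = 38.6 J/K.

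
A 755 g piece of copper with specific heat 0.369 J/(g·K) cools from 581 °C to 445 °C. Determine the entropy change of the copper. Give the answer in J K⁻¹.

In kelvin: T₁ = 854.15 K, T₂ = 718.15 K. ΔS = ∫dQ_rev/T = m c ln(T₂/T₁) = 755 × 0.369 × ln(718.15/854.15) = -48.3 J/K.

ΔS = -48.3 J/K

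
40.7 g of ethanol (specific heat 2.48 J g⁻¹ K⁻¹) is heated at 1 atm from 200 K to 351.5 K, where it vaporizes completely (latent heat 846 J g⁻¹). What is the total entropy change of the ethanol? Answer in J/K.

Warming step: ΔS₁ = m c ln(T_tr/T_i) = 40.7 × 2.48 × ln(351.5/200) = 56.92 J/K.
Phase change: ΔS₂ = +mL/T_tr = 40.7 × 846 / 351.5 = 97.96 J/K.
ΔS_total = (56.92) + (97.96) = 155 J/K.

ΔS = 155 J/K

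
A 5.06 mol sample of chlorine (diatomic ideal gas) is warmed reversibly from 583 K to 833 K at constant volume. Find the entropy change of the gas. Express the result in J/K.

ΔS = 37.5 J/K

At constant volume, ΔS = nC_V ln(T₂/T₁) with C_V = 5R/2 = 20.79 J mol⁻¹ K⁻¹.
ΔS = 5.06 × 20.79 × ln(833/583) = 37.5 J/K.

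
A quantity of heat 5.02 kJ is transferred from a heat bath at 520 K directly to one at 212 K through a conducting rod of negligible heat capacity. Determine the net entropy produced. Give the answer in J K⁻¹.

ΔS_total = 14 J/K

ΔS_hot = −Q/T_H = −5020/520 = -9.654 J/K and ΔS_cold = +Q/T_C = 5020/212 = 23.68 J/K.
ΔS_total = -9.654 + 23.68 = 14 J/K, positive as the second law requires.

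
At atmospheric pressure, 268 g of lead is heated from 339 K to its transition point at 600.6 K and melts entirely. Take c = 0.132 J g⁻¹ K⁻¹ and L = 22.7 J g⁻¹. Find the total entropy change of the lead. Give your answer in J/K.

Warming step: ΔS₁ = m c ln(T_tr/T_i) = 268 × 0.132 × ln(600.6/339) = 20.23 J/K.
Phase change: ΔS₂ = +mL/T_tr = 268 × 22.7 / 600.6 = 10.13 J/K.
ΔS_total = (20.23) + (10.13) = 30.4 J/K.

ΔS = 30.4 J/K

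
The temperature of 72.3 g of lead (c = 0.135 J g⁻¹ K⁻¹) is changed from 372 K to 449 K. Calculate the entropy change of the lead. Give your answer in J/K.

ΔS = ∫dQ_rev/T = m c ln(T₂/T₁) = 72.3 × 0.135 × ln(449/372) = 1.84 J/K.

ΔS = 1.84 J/K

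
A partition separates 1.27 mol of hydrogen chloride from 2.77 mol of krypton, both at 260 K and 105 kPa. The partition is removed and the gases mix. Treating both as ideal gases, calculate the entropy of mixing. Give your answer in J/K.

ΔS_mix = 20.9 J/K

Mole fractions: x_A = 1.27/4.04 = 0.314, x_B = 0.686.
ΔS_mix = −R(n_A ln x_A + n_B ln x_B) = −8.314 × (1.27 ln 0.314 + 2.77 ln 0.686) = 20.9 J/K.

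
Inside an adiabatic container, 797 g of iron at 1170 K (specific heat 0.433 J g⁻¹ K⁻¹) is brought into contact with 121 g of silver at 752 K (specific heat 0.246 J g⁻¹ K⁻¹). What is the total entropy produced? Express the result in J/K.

Energy balance: T_f = (m₁c₁T₁ + m₂c₂T₂)/(m₁c₁ + m₂c₂) = 1136.8 K.
ΔS₁ = m₁c₁ ln(T_f/T₁) = 345.101 × ln(1136.8/1170) = -9.931 J/K.
ΔS₂ = m₂c₂ ln(T_f/T₂) = 29.766 × ln(1136.8/752) = 12.3 J/K.
ΔS_total = -9.931 + 12.3 = 2.37 J/K.

ΔS_total = 2.37 J/K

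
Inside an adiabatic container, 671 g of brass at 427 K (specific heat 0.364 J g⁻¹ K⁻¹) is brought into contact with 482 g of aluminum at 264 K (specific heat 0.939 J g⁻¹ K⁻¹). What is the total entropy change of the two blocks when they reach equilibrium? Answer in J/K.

Energy balance: T_f = (m₁c₁T₁ + m₂c₂T₂)/(m₁c₁ + m₂c₂) = 321.13 K.
ΔS₁ = m₁c₁ ln(T_f/T₁) = 244.244 × ln(321.13/427) = -69.59 J/K.
ΔS₂ = m₂c₂ ln(T_f/T₂) = 452.598 × ln(321.13/264) = 88.66 J/K.
ΔS_total = -69.59 + 88.66 = 19.1 J/K.

ΔS_total = 19.1 J/K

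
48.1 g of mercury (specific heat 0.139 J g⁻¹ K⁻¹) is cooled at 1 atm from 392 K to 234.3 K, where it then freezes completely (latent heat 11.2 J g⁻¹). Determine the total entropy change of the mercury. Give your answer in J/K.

Cooling step: ΔS₁ = m c ln(T_tr/T_i) = 48.1 × 0.139 × ln(234.3/392) = -3.441 J/K.
Phase change: ΔS₂ = −mL/T_tr = −48.1 × 11.2 / 234.3 = -2.299 J/K.
ΔS_total = (-3.441) + (-2.299) = -5.74 J/K.

ΔS = -5.74 J/K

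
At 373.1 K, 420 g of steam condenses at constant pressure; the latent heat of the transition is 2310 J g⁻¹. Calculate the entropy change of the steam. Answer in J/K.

Heat released by the substance: Q = −mL = −420 × 2310 = −970200 J.
At constant T, ΔS = Q_rev/T = −970200 / 373.1 = -2600 J/K.

ΔS = -2600 J/K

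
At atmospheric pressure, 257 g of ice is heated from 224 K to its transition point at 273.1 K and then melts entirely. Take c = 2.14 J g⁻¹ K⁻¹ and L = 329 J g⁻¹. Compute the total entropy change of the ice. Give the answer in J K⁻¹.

ΔS = 419 J/K

Warming step: ΔS₁ = m c ln(T_tr/T_i) = 257 × 2.14 × ln(273.1/224) = 109 J/K.
Phase change: ΔS₂ = +mL/T_tr = 257 × 329 / 273.1 = 309.6 J/K.
ΔS_total = (109) + (309.6) = 419 J/K.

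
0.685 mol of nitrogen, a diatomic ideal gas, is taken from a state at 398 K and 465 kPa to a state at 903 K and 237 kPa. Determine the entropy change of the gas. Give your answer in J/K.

ΔS = nC_p ln(T₂/T₁) − nR ln(P₂/P₁), with C_p = 7R/2 = 29.1 J mol⁻¹ K⁻¹ for a diatomic ideal gas.
ΔS = 0.685 × [29.1 × ln(903/398) − 8.314 × ln(237/465)] = 20.2 J/K.

ΔS = 20.2 J/K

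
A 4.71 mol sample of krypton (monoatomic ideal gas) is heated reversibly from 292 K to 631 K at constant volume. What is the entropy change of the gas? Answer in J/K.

ΔS = 45.3 J/K

At constant volume, ΔS = nC_V ln(T₂/T₁) with C_V = 3R/2 = 12.47 J mol⁻¹ K⁻¹.
ΔS = 4.71 × 12.47 × ln(631/292) = 45.3 J/K.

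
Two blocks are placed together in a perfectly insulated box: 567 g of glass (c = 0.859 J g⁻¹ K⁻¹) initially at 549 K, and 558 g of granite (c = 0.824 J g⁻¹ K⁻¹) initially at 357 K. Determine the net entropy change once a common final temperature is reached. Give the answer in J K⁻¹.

Energy balance: T_f = (m₁c₁T₁ + m₂c₂T₂)/(m₁c₁ + m₂c₂) = 455.76 K.
ΔS₁ = m₁c₁ ln(T_f/T₁) = 487.053 × ln(455.76/549) = -90.65 J/K.
ΔS₂ = m₂c₂ ln(T_f/T₂) = 459.792 × ln(455.76/357) = 112.3 J/K.
ΔS_total = -90.65 + 112.3 = 21.6 J/K.

ΔS_total = 21.6 J/K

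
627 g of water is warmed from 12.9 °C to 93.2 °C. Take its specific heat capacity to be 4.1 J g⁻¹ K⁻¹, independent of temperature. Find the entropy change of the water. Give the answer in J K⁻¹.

ΔS = 636 J/K

In kelvin: T₁ = 286.05 K, T₂ = 366.35 K. ΔS = ∫dQ_rev/T = m c ln(T₂/T₁) = 627 × 4.1 × ln(366.35/286.05) = 636 J/K.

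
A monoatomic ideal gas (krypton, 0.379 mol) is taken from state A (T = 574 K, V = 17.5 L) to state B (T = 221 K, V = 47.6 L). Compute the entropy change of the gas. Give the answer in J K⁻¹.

Entropy is a state function: ΔS = nC_V ln(T₂/T₁) + nR ln(V₂/V₁), with C_V = 3R/2 = 12.47 J mol⁻¹ K⁻¹ for a monoatomic ideal gas.
ΔS = 0.379 × [12.47 × ln(221/574) + 8.314 × ln(47.6/17.5)] = -1.36 J/K.

ΔS = -1.36 J/K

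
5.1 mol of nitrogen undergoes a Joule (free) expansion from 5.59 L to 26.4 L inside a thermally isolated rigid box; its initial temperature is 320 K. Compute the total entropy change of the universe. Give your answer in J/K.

ΔS_universe = 65.8 J/K

No heat is exchanged and no work is done, so the ideal-gas temperature stays constant.
Entropy is a state function; using a reversible isothermal path, ΔS_gas = nR ln(V₂/V₁) = 5.1 × 8.314 × ln(26.4/5.59) = 65.8 J/K.
The insulated surroundings exchange no heat, so ΔS_surr = 0 and ΔS_universe = ΔS_gas.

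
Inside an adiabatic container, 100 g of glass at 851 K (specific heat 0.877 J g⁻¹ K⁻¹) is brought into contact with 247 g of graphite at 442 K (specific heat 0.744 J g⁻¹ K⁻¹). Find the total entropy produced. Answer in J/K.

ΔS_total = 13.5 J/K

Energy balance: T_f = (m₁c₁T₁ + m₂c₂T₂)/(m₁c₁ + m₂c₂) = 574.13 K.
ΔS₁ = m₁c₁ ln(T_f/T₁) = 87.7 × ln(574.13/851) = -34.515 J/K.
ΔS₂ = m₂c₂ ln(T_f/T₂) = 183.768 × ln(574.13/442) = 48.064 J/K.
ΔS_total = -34.515 + 48.064 = 13.5 J/K.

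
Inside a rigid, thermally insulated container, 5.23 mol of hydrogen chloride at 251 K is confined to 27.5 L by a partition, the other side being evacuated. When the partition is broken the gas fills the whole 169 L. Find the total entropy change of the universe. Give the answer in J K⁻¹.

ΔS_universe = 79 J/K

For an ideal gas in free expansion Q = 0 and W = 0, so T is unchanged.
Entropy is a state function; using a reversible isothermal path, ΔS_gas = nR ln(V₂/V₁) = 5.23 × 8.314 × ln(169/27.5) = 79 J/K.
The insulated surroundings exchange no heat, so ΔS_surr = 0 and ΔS_universe = ΔS_gas.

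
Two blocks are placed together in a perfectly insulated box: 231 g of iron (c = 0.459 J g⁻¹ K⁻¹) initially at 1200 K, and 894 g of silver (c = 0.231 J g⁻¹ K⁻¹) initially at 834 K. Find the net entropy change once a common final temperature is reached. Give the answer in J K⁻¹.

ΔS_total = 4.8 J/K

Energy balance: T_f = (m₁c₁T₁ + m₂c₂T₂)/(m₁c₁ + m₂c₂) = 958.16 K.
ΔS₁ = m₁c₁ ln(T_f/T₁) = 106.029 × ln(958.16/1200) = -23.86 J/K.
ΔS₂ = m₂c₂ ln(T_f/T₂) = 206.514 × ln(958.16/834) = 28.66 J/K.
ΔS_total = -23.86 + 28.66 = 4.8 J/K.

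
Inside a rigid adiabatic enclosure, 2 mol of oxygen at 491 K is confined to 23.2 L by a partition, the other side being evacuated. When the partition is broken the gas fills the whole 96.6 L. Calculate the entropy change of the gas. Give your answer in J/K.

No heat is exchanged and no work is done, so the ideal-gas temperature stays constant.
Entropy is a state function; using a reversible isothermal path, ΔS_gas = nR ln(V₂/V₁) = 2 × 8.314 × ln(96.6/23.2) = 23.7 J/K.

ΔS_gas = 23.7 J/K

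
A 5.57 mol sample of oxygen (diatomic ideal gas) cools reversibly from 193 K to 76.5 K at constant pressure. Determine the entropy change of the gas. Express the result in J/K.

ΔS = -150 J/K

At constant pressure, ΔS = nC_p ln(T₂/T₁) with C_p = 7R/2 = 29.1 J mol⁻¹ K⁻¹.
ΔS = 5.57 × 29.1 × ln(76.5/193) = -150 J/K.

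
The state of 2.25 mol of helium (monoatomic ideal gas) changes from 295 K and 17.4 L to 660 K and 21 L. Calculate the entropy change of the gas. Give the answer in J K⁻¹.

Entropy is a state function: ΔS = nC_V ln(T₂/T₁) + nR ln(V₂/V₁), with C_V = 3R/2 = 12.47 J mol⁻¹ K⁻¹ for a monoatomic ideal gas.
ΔS = 2.25 × [12.47 × ln(660/295) + 8.314 × ln(21/17.4)] = 26.1 J/K.

ΔS = 26.1 J/K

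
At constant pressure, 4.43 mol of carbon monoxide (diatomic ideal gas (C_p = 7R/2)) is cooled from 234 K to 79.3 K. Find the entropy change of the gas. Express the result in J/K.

ΔS = -139 J/K

At constant pressure, ΔS = nC_p ln(T₂/T₁) with C_p = 7R/2 = 29.1 J mol⁻¹ K⁻¹.
ΔS = 4.43 × 29.1 × ln(79.3/234) = -139 J/K.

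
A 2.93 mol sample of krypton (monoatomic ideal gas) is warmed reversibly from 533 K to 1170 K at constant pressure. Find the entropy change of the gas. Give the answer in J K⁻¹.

At constant pressure, ΔS = nC_p ln(T₂/T₁) with C_p = 5R/2 = 20.79 J mol⁻¹ K⁻¹.
ΔS = 2.93 × 20.79 × ln(1170/533) = 47.9 J/K.

ΔS = 47.9 J/K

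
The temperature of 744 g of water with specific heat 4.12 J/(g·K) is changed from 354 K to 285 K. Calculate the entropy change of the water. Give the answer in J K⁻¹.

ΔS = ∫dQ_rev/T = m c ln(T₂/T₁) = 744 × 4.12 × ln(285/354) = -665 J/K.

ΔS = -665 J/K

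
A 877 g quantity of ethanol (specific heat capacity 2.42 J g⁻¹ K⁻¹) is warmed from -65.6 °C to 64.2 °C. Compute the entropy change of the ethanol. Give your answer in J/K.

ΔS = 1030 J/K

In kelvin: T₁ = 207.55 K, T₂ = 337.35 K. ΔS = ∫dQ_rev/T = m c ln(T₂/T₁) = 877 × 2.42 × ln(337.35/207.55) = 1030 J/K.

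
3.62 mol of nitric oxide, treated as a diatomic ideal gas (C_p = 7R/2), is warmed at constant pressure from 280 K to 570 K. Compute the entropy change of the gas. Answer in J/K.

At constant pressure, ΔS = nC_p ln(T₂/T₁) with C_p = 7R/2 = 29.1 J mol⁻¹ K⁻¹.
ΔS = 3.62 × 29.1 × ln(570/280) = 74.9 J/K.

ΔS = 74.9 J/K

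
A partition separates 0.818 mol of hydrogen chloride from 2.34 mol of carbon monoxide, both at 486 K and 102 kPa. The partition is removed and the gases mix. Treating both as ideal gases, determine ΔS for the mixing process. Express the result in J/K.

ΔS_mix = 15 J/K

Mole fractions: x_A = 0.818/3.16 = 0.259, x_B = 0.741.
ΔS_mix = −R(n_A ln x_A + n_B ln x_B) = −8.314 × (0.818 ln 0.259 + 2.34 ln 0.741) = 15 J/K.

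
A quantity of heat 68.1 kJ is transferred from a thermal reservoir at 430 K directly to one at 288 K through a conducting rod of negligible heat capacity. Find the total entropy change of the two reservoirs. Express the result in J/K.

ΔS_total = 78.1 J/K

ΔS_hot = −Q/T_H = −68100/430 = -158.4 J/K and ΔS_cold = +Q/T_C = 68100/288 = 236.5 J/K.
ΔS_total = -158.4 + 236.5 = 78.1 J/K, positive as the second law requires.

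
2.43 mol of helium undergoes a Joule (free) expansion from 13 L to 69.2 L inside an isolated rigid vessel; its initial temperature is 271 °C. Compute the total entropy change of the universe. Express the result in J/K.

ΔS_universe = 33.8 J/K

For an ideal gas in free expansion Q = 0 and W = 0, so T is unchanged.
Entropy is a state function; using a reversible isothermal path, ΔS_gas = nR ln(V₂/V₁) = 2.43 × 8.314 × ln(69.2/13) = 33.8 J/K.
The insulated surroundings exchange no heat, so ΔS_surr = 0 and ΔS_universe = ΔS_gas.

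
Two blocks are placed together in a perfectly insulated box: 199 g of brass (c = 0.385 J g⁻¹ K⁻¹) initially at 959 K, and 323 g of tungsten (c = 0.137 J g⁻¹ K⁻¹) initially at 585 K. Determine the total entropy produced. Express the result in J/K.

Energy balance: T_f = (m₁c₁T₁ + m₂c₂T₂)/(m₁c₁ + m₂c₂) = 822.07 K.
ΔS₁ = m₁c₁ ln(T_f/T₁) = 76.615 × ln(822.07/959) = -11.8 J/K.
ΔS₂ = m₂c₂ ln(T_f/T₂) = 44.251 × ln(822.07/585) = 15.05 J/K.
ΔS_total = -11.8 + 15.05 = 3.25 J/K.

ΔS_total = 3.25 J/K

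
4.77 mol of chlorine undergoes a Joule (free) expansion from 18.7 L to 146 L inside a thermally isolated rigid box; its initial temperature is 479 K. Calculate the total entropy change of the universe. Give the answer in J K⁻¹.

ΔS_universe = 81.5 J/K

For an ideal gas in free expansion Q = 0 and W = 0, so T is unchanged.
Entropy is a state function; using a reversible isothermal path, ΔS_gas = nR ln(V₂/V₁) = 4.77 × 8.314 × ln(146/18.7) = 81.5 J/K.
The insulated surroundings exchange no heat, so ΔS_surr = 0 and ΔS_universe = ΔS_gas.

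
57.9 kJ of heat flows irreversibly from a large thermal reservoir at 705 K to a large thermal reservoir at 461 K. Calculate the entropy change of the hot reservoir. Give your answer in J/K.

ΔS_hot = -82.1 J/K

The hot reservoir loses heat Q, so ΔS_hot = −Q/T_H = −57900/705 = -82.1 J/K.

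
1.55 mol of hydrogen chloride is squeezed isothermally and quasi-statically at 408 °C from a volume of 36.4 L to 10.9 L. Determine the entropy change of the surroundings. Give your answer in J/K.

ΔS_surr = 15.5 J/K

For an isothermal ideal gas ΔS_gas = nR ln(V₂/V₁) = 1.55 × 8.314 × ln(10.9/36.4) = -15.5 J/K.
The process is reversible, so ΔS_surr = −ΔS_gas = 15.5 J/K and ΔS_universe = 0.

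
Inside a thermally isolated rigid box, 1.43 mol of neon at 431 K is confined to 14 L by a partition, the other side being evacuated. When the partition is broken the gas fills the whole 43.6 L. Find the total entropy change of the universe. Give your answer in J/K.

ΔS_universe = 13.5 J/K

No heat is exchanged and no work is done, so the ideal-gas temperature stays constant.
Entropy is a state function; using a reversible isothermal path, ΔS_gas = nR ln(V₂/V₁) = 1.43 × 8.314 × ln(43.6/14) = 13.5 J/K.
The insulated surroundings exchange no heat, so ΔS_surr = 0 and ΔS_universe = ΔS_gas.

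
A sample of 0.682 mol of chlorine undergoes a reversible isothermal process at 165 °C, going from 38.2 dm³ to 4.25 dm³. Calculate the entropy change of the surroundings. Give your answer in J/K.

For an isothermal ideal gas ΔS_gas = nR ln(V₂/V₁) = 0.682 × 8.314 × ln(4.25/38.2) = -12.5 J/K.
The process is reversible, so ΔS_surr = −ΔS_gas = 12.5 J/K and ΔS_universe = 0.

ΔS_surr = 12.5 J/K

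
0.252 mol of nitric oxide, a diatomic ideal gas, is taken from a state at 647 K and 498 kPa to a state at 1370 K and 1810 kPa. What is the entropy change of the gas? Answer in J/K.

ΔS = nC_p ln(T₂/T₁) − nR ln(P₂/P₁), with C_p = 7R/2 = 29.1 J mol⁻¹ K⁻¹ for a diatomic ideal gas.
ΔS = 0.252 × [29.1 × ln(1370/647) − 8.314 × ln(1810/498)] = 2.8 J/K.

ΔS = 2.8 J/K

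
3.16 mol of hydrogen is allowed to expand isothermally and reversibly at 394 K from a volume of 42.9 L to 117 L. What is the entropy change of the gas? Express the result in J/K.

ΔS_gas = 26.4 J/K

For an isothermal ideal gas ΔS_gas = nR ln(V₂/V₁) = 3.16 × 8.314 × ln(117/42.9) = 26.4 J/K.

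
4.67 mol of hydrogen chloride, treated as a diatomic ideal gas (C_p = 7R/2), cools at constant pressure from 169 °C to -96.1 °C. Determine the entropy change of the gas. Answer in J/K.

ΔS = -124 J/K

In kelvin: T₁ = 442.15 K, T₂ = 177.05 K. At constant pressure, ΔS = nC_p ln(T₂/T₁) with C_p = 7R/2 = 29.1 J mol⁻¹ K⁻¹.
ΔS = 4.67 × 29.1 × ln(177.05/442.15) = -124 J/K.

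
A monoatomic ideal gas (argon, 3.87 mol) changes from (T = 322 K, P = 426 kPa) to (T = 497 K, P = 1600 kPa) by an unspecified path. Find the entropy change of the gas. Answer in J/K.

ΔS = nC_p ln(T₂/T₁) − nR ln(P₂/P₁), with C_p = 5R/2 = 20.79 J mol⁻¹ K⁻¹ for a monoatomic ideal gas.
ΔS = 3.87 × [20.79 × ln(497/322) − 8.314 × ln(1600/426)] = -7.66 J/K.

ΔS = -7.66 J/K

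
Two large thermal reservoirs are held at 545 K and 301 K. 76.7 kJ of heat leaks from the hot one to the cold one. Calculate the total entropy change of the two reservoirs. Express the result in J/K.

ΔS_hot = −Q/T_H = −76700/545 = -140.7 J/K and ΔS_cold = +Q/T_C = 76700/301 = 254.8 J/K.
ΔS_total = -140.7 + 254.8 = 114 J/K, positive as the second law requires.

ΔS_total = 114 J/K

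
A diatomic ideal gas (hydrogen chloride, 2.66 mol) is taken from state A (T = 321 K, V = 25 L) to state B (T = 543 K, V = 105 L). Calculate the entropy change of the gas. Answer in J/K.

Entropy is a state function: ΔS = nC_V ln(T₂/T₁) + nR ln(V₂/V₁), with C_V = 5R/2 = 20.79 J mol⁻¹ K⁻¹ for a diatomic ideal gas.
ΔS = 2.66 × [20.79 × ln(543/321) + 8.314 × ln(105/25)] = 60.8 J/K.

ΔS = 60.8 J/K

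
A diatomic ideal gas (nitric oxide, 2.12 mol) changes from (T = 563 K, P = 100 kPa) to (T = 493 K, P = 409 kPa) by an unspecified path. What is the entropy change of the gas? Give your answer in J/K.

ΔS = -33 J/K

ΔS = nC_p ln(T₂/T₁) − nR ln(P₂/P₁), with C_p = 7R/2 = 29.1 J mol⁻¹ K⁻¹ for a diatomic ideal gas.
ΔS = 2.12 × [29.1 × ln(493/563) − 8.314 × ln(409/100)] = -33 J/K.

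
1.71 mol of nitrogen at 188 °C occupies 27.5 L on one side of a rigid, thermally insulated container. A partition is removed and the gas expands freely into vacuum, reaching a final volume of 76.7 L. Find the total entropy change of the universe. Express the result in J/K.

ΔS_universe = 14.6 J/K

For an ideal gas in free expansion Q = 0 and W = 0, so T is unchanged.
Entropy is a state function; using a reversible isothermal path, ΔS_gas = nR ln(V₂/V₁) = 1.71 × 8.314 × ln(76.7/27.5) = 14.6 J/K.
The insulated surroundings exchange no heat, so ΔS_surr = 0 and ΔS_universe = ΔS_gas.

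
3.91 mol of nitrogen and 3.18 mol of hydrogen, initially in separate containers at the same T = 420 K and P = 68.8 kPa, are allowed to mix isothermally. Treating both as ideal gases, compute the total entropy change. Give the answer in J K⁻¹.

Mole fractions: x_A = 3.91/7.09 = 0.551, x_B = 0.449.
ΔS_mix = −R(n_A ln x_A + n_B ln x_B) = −8.314 × (3.91 ln 0.551 + 3.18 ln 0.449) = 40.5 J/K.

ΔS_mix = 40.5 J/K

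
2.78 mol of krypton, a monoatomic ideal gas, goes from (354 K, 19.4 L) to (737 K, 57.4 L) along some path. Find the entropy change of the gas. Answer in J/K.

ΔS = 50.5 J/K

Entropy is a state function: ΔS = nC_V ln(T₂/T₁) + nR ln(V₂/V₁), with C_V = 3R/2 = 12.47 J mol⁻¹ K⁻¹ for a monoatomic ideal gas.
ΔS = 2.78 × [12.47 × ln(737/354) + 8.314 × ln(57.4/19.4)] = 50.5 J/K.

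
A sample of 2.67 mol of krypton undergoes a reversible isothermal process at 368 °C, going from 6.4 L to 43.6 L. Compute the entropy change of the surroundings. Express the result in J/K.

ΔS_surr = -42.6 J/K

For an isothermal ideal gas ΔS_gas = nR ln(V₂/V₁) = 2.67 × 8.314 × ln(43.6/6.4) = 42.6 J/K.
The process is reversible, so ΔS_surr = −ΔS_gas = -42.6 J/K and ΔS_universe = 0.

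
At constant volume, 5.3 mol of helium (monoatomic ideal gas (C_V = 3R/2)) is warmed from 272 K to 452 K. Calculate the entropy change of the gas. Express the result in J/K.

At constant volume, ΔS = nC_V ln(T₂/T₁) with C_V = 3R/2 = 12.47 J mol⁻¹ K⁻¹.
ΔS = 5.3 × 12.47 × ln(452/272) = 33.6 J/K.

ΔS = 33.6 J/K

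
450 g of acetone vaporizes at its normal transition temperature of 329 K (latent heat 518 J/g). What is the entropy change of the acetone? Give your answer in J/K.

ΔS = 709 J/K

Heat absorbed by the substance: Q = mL = 450 × 518 = 233100 J.
At constant T, ΔS = Q_rev/T = 233100 / 329 = 709 J/K.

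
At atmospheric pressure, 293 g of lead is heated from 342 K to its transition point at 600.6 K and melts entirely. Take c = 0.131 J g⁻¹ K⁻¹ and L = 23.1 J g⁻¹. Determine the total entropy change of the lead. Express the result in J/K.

ΔS = 32.9 J/K

Warming step: ΔS₁ = m c ln(T_tr/T_i) = 293 × 0.131 × ln(600.6/342) = 21.61 J/K.
Phase change: ΔS₂ = +mL/T_tr = 293 × 23.1 / 600.6 = 11.27 J/K.
ΔS_total = (21.61) + (11.27) = 32.9 J/K.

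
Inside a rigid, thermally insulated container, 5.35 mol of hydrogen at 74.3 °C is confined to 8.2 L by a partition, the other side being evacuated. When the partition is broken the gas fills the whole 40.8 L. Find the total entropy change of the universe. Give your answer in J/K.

ΔS_universe = 71.4 J/K

For an ideal gas in free expansion Q = 0 and W = 0, so T is unchanged.
Entropy is a state function; using a reversible isothermal path, ΔS_gas = nR ln(V₂/V₁) = 5.35 × 8.314 × ln(40.8/8.2) = 71.4 J/K.
The insulated surroundings exchange no heat, so ΔS_surr = 0 and ΔS_universe = ΔS_gas.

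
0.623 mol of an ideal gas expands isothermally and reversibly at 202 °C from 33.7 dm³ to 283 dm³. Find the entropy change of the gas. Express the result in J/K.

For an isothermal ideal gas ΔS_gas = nR ln(V₂/V₁) = 0.623 × 8.314 × ln(283/33.7) = 11 J/K.

ΔS_gas = 11 J/K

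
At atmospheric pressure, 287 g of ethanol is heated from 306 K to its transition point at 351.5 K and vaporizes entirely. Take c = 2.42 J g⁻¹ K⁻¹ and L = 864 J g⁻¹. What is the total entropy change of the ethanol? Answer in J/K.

ΔS = 802 J/K

Warming step: ΔS₁ = m c ln(T_tr/T_i) = 287 × 2.42 × ln(351.5/306) = 96.28 J/K.
Phase change: ΔS₂ = +mL/T_tr = 287 × 864 / 351.5 = 705.5 J/K.
ΔS_total = (96.28) + (705.5) = 802 J/K.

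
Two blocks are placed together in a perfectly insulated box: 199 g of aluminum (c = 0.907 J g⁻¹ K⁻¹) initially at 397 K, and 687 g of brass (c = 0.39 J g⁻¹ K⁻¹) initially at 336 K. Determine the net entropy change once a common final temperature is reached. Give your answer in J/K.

ΔS_total = 1.52 J/K

Energy balance: T_f = (m₁c₁T₁ + m₂c₂T₂)/(m₁c₁ + m₂c₂) = 360.55 K.
ΔS₁ = m₁c₁ ln(T_f/T₁) = 180.493 × ln(360.55/397) = -17.38 J/K.
ΔS₂ = m₂c₂ ln(T_f/T₂) = 267.93 × ln(360.55/336) = 18.9 J/K.
ΔS_total = -17.38 + 18.9 = 1.52 J/K.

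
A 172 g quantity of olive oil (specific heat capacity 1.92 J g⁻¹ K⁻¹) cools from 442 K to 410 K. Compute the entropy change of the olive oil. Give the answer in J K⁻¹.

ΔS = -24.8 J/K

ΔS = ∫dQ_rev/T = m c ln(T₂/T₁) = 172 × 1.92 × ln(410/442) = -24.8 J/K.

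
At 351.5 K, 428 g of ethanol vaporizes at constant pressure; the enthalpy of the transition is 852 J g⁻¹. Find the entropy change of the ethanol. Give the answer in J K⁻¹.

ΔS = 1040 J/K

Heat absorbed by the substance: Q = mL = 428 × 852 = 364656 J.
At constant T, ΔS = Q_rev/T = 364656 / 351.5 = 1040 J/K.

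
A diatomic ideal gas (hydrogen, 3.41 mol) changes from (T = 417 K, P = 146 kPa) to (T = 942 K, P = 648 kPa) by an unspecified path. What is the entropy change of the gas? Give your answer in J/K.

ΔS = 38.6 J/K

ΔS = nC_p ln(T₂/T₁) − nR ln(P₂/P₁), with C_p = 7R/2 = 29.1 J mol⁻¹ K⁻¹ for a diatomic ideal gas.
ΔS = 3.41 × [29.1 × ln(942/417) − 8.314 × ln(648/146)] = 38.6 J/K.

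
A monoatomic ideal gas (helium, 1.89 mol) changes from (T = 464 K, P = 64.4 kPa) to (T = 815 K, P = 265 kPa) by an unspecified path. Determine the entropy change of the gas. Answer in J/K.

ΔS = nC_p ln(T₂/T₁) − nR ln(P₂/P₁), with C_p = 5R/2 = 20.79 J mol⁻¹ K⁻¹ for a monoatomic ideal gas.
ΔS = 1.89 × [20.79 × ln(815/464) − 8.314 × ln(265/64.4)] = -0.0999 J/K.

ΔS = -0.0999 J/K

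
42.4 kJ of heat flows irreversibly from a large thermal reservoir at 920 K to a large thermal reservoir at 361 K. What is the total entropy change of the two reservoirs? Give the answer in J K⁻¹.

ΔS_hot = −Q/T_H = −42400/920 = -46.09 J/K and ΔS_cold = +Q/T_C = 42400/361 = 117.5 J/K.
ΔS_total = -46.09 + 117.5 = 71.4 J/K, positive as the second law requires.

ΔS_total = 71.4 J/K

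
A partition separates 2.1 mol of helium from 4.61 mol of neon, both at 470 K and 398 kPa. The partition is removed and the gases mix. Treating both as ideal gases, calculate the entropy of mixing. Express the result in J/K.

ΔS_mix = 34.7 J/K

Mole fractions: x_A = 2.1/6.71 = 0.313, x_B = 0.687.
ΔS_mix = −R(n_A ln x_A + n_B ln x_B) = −8.314 × (2.1 ln 0.313 + 4.61 ln 0.687) = 34.7 J/K.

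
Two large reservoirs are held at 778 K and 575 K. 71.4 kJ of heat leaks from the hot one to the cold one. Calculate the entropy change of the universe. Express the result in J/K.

ΔS_hot = −Q/T_H = −71400/778 = -91.77 J/K and ΔS_cold = +Q/T_C = 71400/575 = 124.2 J/K.
ΔS_total = -91.77 + 124.2 = 32.4 J/K, positive as the second law requires.

ΔS_total = 32.4 J/K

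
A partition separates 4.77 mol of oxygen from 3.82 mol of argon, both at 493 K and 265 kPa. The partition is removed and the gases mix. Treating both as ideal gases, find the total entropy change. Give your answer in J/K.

Mole fractions: x_A = 4.77/8.59 = 0.555, x_B = 0.445.
ΔS_mix = −R(n_A ln x_A + n_B ln x_B) = −8.314 × (4.77 ln 0.555 + 3.82 ln 0.445) = 49.1 J/K.

ΔS_mix = 49.1 J/K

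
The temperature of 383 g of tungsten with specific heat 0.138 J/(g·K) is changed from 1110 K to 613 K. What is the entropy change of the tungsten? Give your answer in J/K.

ΔS = -31.4 J/K

ΔS = ∫dQ_rev/T = m c ln(T₂/T₁) = 383 × 0.138 × ln(613/1110) = -31.4 J/K.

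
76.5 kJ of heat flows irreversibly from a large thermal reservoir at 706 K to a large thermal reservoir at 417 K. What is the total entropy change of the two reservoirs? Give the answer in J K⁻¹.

ΔS_total = 75.1 J/K

ΔS_hot = −Q/T_H = −76500/706 = -108.4 J/K and ΔS_cold = +Q/T_C = 76500/417 = 183.5 J/K.
ΔS_total = -108.4 + 183.5 = 75.1 J/K, positive as the second law requires.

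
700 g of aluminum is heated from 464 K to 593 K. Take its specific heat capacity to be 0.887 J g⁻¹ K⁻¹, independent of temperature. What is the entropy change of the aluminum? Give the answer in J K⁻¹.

ΔS = 152 J/K

ΔS = ∫dQ_rev/T = m c ln(T₂/T₁) = 700 × 0.887 × ln(593/464) = 152 J/K.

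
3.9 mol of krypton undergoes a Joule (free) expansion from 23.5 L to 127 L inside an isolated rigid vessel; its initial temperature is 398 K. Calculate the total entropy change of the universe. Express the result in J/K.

No heat is exchanged and no work is done, so the ideal-gas temperature stays constant.
Entropy is a state function; using a reversible isothermal path, ΔS_gas = nR ln(V₂/V₁) = 3.9 × 8.314 × ln(127/23.5) = 54.7 J/K.
The insulated surroundings exchange no heat, so ΔS_surr = 0 and ΔS_universe = ΔS_gas.

ΔS_universe = 54.7 J/K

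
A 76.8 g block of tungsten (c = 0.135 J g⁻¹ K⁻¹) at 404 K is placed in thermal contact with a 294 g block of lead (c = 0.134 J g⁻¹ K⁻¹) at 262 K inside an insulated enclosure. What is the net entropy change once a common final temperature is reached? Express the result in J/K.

ΔS_total = 0.834 J/K

Energy balance: T_f = (m₁c₁T₁ + m₂c₂T₂)/(m₁c₁ + m₂c₂) = 291.58 K.
ΔS₁ = m₁c₁ ln(T_f/T₁) = 10.368 × ln(291.58/404) = -3.381 J/K.
ΔS₂ = m₂c₂ ln(T_f/T₂) = 39.396 × ln(291.58/262) = 4.215 J/K.
ΔS_total = -3.381 + 4.215 = 0.834 J/K.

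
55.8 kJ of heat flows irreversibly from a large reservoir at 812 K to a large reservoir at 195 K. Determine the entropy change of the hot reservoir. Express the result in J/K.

ΔS_hot = -68.7 J/K

The hot reservoir loses heat Q, so ΔS_hot = −Q/T_H = −55800/812 = -68.7 J/K.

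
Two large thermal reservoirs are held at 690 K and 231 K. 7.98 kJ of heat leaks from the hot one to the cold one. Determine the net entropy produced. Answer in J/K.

ΔS_total = 23 J/K

ΔS_hot = −Q/T_H = −7980/690 = -11.57 J/K and ΔS_cold = +Q/T_C = 7980/231 = 34.55 J/K.
ΔS_total = -11.57 + 34.55 = 23 J/K, positive as the second law requires.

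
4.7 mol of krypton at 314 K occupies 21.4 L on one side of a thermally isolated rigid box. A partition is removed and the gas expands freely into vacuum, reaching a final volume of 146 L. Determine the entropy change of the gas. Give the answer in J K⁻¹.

ΔS_gas = 75 J/K

For an ideal gas in free expansion Q = 0 and W = 0, so T is unchanged.
Entropy is a state function; using a reversible isothermal path, ΔS_gas = nR ln(V₂/V₁) = 4.7 × 8.314 × ln(146/21.4) = 75 J/K.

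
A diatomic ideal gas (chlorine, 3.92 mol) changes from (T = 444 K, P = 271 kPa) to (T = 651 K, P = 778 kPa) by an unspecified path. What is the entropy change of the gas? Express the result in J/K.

ΔS = 9.28 J/K

ΔS = nC_p ln(T₂/T₁) − nR ln(P₂/P₁), with C_p = 7R/2 = 29.1 J mol⁻¹ K⁻¹ for a diatomic ideal gas.
ΔS = 3.92 × [29.1 × ln(651/444) − 8.314 × ln(778/271)] = 9.28 J/K.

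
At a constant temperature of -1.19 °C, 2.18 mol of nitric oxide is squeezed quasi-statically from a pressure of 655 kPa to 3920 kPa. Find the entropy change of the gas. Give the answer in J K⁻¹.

For an isothermal ideal gas ΔS_gas = nR ln(P₁/P₂) = 2.18 × 8.314 × ln(655/3920) = -32.4 J/K.

ΔS_gas = -32.4 J/K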